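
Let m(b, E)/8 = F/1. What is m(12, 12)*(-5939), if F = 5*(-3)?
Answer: 712680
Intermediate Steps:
F = -15
m(b, E) = -120 (m(b, E) = 8*(-15/1) = 8*(-15*1) = 8*(-15) = -120)
m(12, 12)*(-5939) = -120*(-5939) = 712680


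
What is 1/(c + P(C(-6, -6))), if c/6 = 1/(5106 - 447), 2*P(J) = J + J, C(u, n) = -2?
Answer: -1553/3104 ≈ -0.50032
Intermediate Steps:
P(J) = J (P(J) = (J + J)/2 = (2*J)/2 = J)
c = 2/1553 (c = 6/(5106 - 447) = 6/4659 = 6*(1/4659) = 2/1553 ≈ 0.0012878)
1/(c + P(C(-6, -6))) = 1/(2/1553 - 2) = 1/(-3104/1553) = -1553/3104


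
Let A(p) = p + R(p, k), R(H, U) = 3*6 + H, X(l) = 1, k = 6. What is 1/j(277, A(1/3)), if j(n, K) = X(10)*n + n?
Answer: 1/554 ≈ 0.0018051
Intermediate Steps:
R(H, U) = 18 + H
A(p) = 18 + 2*p (A(p) = p + (18 + p) = 18 + 2*p)
j(n, K) = 2*n (j(n, K) = 1*n + n = n + n = 2*n)
1/j(277, A(1/3)) = 1/(2*277) = 1/554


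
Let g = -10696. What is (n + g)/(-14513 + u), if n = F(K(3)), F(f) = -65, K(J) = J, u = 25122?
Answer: -10761/10609 ≈ -1.0143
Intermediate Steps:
n = -65
(n + g)/(-14513 + u) = (-65 - 10696)/(-14513 + 25122) = -10761/10609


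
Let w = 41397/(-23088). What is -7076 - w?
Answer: -54443097/7696 ≈ -7074.2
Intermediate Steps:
w = -13799/7696 (w = 41397*(-1/23088) = -13799/7696 ≈ -1.7930)
-7076 - w = -7076 - 1*(-13799/7696) = -7076 + 13799/7696 = -54443097/7696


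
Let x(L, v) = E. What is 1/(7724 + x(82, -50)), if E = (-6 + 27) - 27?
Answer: 1/7718 ≈ 0.00012957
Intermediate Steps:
E = -6 (E = 21 - 27 = -6)
x(L, v) = -6
1/(7724 + x(82, -50)) = 1/(7724 - 6) = 1/7718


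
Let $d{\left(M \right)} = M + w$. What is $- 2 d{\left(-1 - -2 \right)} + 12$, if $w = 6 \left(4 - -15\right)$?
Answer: $-218$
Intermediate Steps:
$w = 114$ ($w = 6 \left(4 + 15\right) = 6 \cdot 19 = 114$)
$d{\left(M \right)} = 114 + M$ ($d{\left(M \right)} = M + 114 = 114 + M$)
$- 2 d{\left(-1 - -2 \right)} + 12 = - 2 \left(114 - -1\right) + 12 = - 2 \left(114 + \left(-1 + 2\right)\right) + 12 = - 2 \left(114 + 1\right) + 12 = \left(-2\right) 115 + 12 = -230 + 12 = -218$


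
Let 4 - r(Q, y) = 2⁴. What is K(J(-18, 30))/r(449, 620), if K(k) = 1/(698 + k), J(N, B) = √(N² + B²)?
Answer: -349/2915880 + √34/971960 ≈ -0.00011369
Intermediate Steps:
J(N, B) = √(B² + N²)
r(Q, y) = -12 (r(Q, y) = 4 - 1*2⁴ = 4 - 1*16 = 4 - 16 = -12)
K(J(-18, 30))/r(449, 620) = 1/((698 + √(30² + (-18)²))*(-12)) = -1/12/(698 + √(900 + 324)) = -1/12/(698 + √1224) = -1/12/(698 + 6*√34) = -1/(12*(698 + 6*√34))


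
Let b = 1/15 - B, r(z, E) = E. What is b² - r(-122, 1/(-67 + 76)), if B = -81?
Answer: 492877/75 ≈ 6571.7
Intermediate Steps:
b = 1216/15 (b = 1/15 - 1*(-81) = 1/15 + 81 = 1216/15 ≈ 81.067)
b² - r(-122, 1/(-67 + 76)) = (1216/15)² - 1/(-67 + 76) = 1478656/225 - 1/9 = 1478656/225 - 1*⅑ = 1478656/225 - ⅑ = 492877/75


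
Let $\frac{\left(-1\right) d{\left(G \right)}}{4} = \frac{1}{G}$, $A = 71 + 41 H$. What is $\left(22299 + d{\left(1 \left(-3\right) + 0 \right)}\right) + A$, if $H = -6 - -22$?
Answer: $\frac{69082}{3} \approx 23027.0$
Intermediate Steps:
$H = 16$ ($H = -6 + 22 = 16$)
$A = 727$ ($A = 71 + 41 \cdot 16 = 71 + 656 = 727$)
$d{\left(G \right)} = - \frac{4}{G}$
$\left(22299 + d{\left(1 \left(-3\right) + 0 \right)}\right) + A = \left(22299 - \frac{4}{1 \left(-3\right) + 0}\right) + 727 = \left(22299 - \frac{4}{-3 + 0}\right) + 727 = \left(22299 - \frac{4}{-3}\right) + 727 = \left(22299 - - \frac{4}{3}\right) + 727 = \left(22299 + \frac{4}{3}\right) + 727 = \frac{66901}{3} + 727 = \frac{69082}{3}$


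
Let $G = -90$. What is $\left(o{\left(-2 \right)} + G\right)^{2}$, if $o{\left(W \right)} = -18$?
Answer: $11664$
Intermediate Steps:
$\left(o{\left(-2 \right)} + G\right)^{2} = \left(-18 - 90\right)^{2} = \left(-108\right)^{2} = 11664$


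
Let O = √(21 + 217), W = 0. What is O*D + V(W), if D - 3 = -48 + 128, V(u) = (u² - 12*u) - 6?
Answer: -6 + 83*√238 ≈ 1274.5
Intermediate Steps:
O = √238 ≈ 15.427
V(u) = -6 + u² - 12*u
D = 83 (D = 3 + (-48 + 128) = 3 + 80 = 83)
O*D + V(W) = √238*83 + (-6 + 0² - 12*0) = 83*√238 + (-6 + 0 + 0) = 83*√238 - 6 = -6 + 83*√238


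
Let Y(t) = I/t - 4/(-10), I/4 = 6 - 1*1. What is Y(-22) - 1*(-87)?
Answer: 4757/55 ≈ 86.491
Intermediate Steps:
I = 20 (I = 4*(6 - 1*1) = 4*(6 - 1) = 4*5 = 20)
Y(t) = 2/5 + 20/t (Y(t) = 20/t - 4/(-10) = 20/t - 4*(-1/10) = 20/t + 2/5 = 2/5 + 20/t)
Y(-22) - 1*(-87) = (2/5 + 20/(-22)) - 1*(-87) = (2/5 + 20*(-1/22)) + 87 = (2/5 - 10/11) + 87 = -28/55 + 87 = 4757/55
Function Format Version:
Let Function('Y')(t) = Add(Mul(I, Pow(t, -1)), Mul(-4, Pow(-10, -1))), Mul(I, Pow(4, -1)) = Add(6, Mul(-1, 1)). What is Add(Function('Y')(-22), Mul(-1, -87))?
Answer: Rational(4757, 55) ≈ 86.491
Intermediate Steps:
I = 20 (I = Mul(4, Add(6, Mul(-1, 1))) = Mul(4, Add(6, -1)) = Mul(4, 5) = 20)
Function('Y')(t) = Add(Rational(2, 5), Mul(20, Pow(t, -1))) (Function('Y')(t) = Add(Mul(20, Pow(t, -1)), Mul(-4, Pow(-10, -1))) = Add(Mul(20, Pow(t, -1)), Mul(-4, Rational(-1, 10))) = Add(Mul(20, Pow(t, -1)), Rational(2, 5)) = Add(Rational(2, 5), Mul(20, Pow(t, -1))))
Add(Function('Y')(-22), Mul(-1, -87)) = Add(Add(Rational(2, 5), Mul(20, Pow(-22, -1))), Mul(-1, -87)) = Add(Add(Rational(2, 5), Mul(20, Rational(-1, 22))), 87) = Add(Add(Rational(2, 5), Rational(-10, 11)), 87) = Add(Rational(-28, 55), 87) = Rational(4757, 55)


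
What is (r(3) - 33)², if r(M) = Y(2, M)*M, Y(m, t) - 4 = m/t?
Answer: 361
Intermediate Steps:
Y(m, t) = 4 + m/t
r(M) = M*(4 + 2/M) (r(M) = (4 + 2/M)*M = M*(4 + 2/M))
(r(3) - 33)² = ((2 + 4*3) - 33)² = ((2 + 12) - 33)² = (14 - 33)² = (-19)² = 361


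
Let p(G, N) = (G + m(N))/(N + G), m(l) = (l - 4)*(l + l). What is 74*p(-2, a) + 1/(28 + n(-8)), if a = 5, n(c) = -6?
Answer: 13027/66 ≈ 197.38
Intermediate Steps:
m(l) = 2*l*(-4 + l) (m(l) = (-4 + l)*(2*l) = 2*l*(-4 + l))
p(G, N) = (G + 2*N*(-4 + N))/(G + N) (p(G, N) = (G + 2*N*(-4 + N))/(N + G) = (G + 2*N*(-4 + N))/(G + N))
74*p(-2, a) + 1/(28 + n(-8)) = 74*((-2 + 2*5*(-4 + 5))/(-2 + 5)) + 1/(28 - 6) = 74*((-2 + 2*5*1)/3) + 1/22 = 74*((-2 + 10)/3) + 1/22 = 74*((1/3)*8) + 1/22 = 74*(8/3) + 1/22 = 592/3 + 1/22 = 13027/66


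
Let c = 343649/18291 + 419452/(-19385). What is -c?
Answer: 1010560667/354571035 ≈ 2.8501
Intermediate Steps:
c = -1010560667/354571035 (c = 343649*(1/18291) + 419452*(-1/19385) = 343649/18291 - 419452/19385 = -1010560667/354571035 ≈ -2.8501)
-c = -1*(-1010560667/354571035) = 1010560667/354571035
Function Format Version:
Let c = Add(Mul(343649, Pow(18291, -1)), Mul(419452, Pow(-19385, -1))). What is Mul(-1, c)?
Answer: Rational(1010560667, 354571035) ≈ 2.8501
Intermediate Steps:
c = Rational(-1010560667, 354571035) (c = Add(Mul(343649, Rational(1, 18291)), Mul(419452, Rational(-1, 19385))) = Add(Rational(343649, 18291), Rational(-419452, 19385)) = Rational(-1010560667, 354571035) ≈ -2.8501)
Mul(-1, c) = Mul(-1, Rational(-1010560667, 354571035)) = Rational(1010560667, 354571035)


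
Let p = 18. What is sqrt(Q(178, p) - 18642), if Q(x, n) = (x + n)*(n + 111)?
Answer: 9*sqrt(82) ≈ 81.498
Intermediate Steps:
Q(x, n) = (111 + n)*(n + x) (Q(x, n) = (n + x)*(111 + n) = (111 + n)*(n + x))
sqrt(Q(178, p) - 18642) = sqrt((18**2 + 111*18 + 111*178 + 18*178) - 18642) = sqrt((324 + 1998 + 19758 + 3204) - 18642) = sqrt(25284 - 18642) = sqrt(6642) = 9*sqrt(82)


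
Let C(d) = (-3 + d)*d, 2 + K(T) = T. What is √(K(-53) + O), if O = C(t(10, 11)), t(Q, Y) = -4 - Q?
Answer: √183 ≈ 13.528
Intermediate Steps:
K(T) = -2 + T
C(d) = d*(-3 + d)
O = 238 (O = (-4 - 1*10)*(-3 + (-4 - 1*10)) = (-4 - 10)*(-3 + (-4 - 10)) = -14*(-3 - 14) = -14*(-17) = 238)
√(K(-53) + O) = √((-2 - 53) + 238) = √(-55 + 238) = √183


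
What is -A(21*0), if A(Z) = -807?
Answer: 807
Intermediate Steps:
-A(21*0) = -1*(-807) = 807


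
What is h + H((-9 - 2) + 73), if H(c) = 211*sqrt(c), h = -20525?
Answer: -20525 + 211*sqrt(62) ≈ -18864.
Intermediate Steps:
h + H((-9 - 2) + 73) = -20525 + 211*sqrt((-9 - 2) + 73) = -20525 + 211*sqrt(-11 + 73) = -20525 + 211*sqrt(62)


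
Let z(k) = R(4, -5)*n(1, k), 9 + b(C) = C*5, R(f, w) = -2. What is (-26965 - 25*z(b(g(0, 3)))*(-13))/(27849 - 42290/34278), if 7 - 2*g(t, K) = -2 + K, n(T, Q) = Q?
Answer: -528995235/477282866 ≈ -1.1083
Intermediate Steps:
g(t, K) = 9/2 - K/2 (g(t, K) = 7/2 - (-2 + K)/2 = 7/2 + (1 - K/2) = 9/2 - K/2)
b(C) = -9 + 5*C (b(C) = -9 + C*5 = -9 + 5*C)
z(k) = -2*k
(-26965 - 25*z(b(g(0, 3)))*(-13))/(27849 - 42290/34278) = (-26965 - (-50)*(-9 + 5*(9/2 - 1/2*3))*(-13))/(27849 - 42290/34278) = (-26965 - (-50)*(-9 + 5*(9/2 - 3/2))*(-13))/(27849 - 42290*1/34278) = (-26965 - (-50)*(-9 + 5*3)*(-13))/(27849 - 21145/17139) = (-26965 - (-50)*(-9 + 15)*(-13))/(477282866/17139) = (-26965 - (-50)*6*(-13))*(17139/477282866) = (-26965 - 25*(-12)*(-13))*(17139/477282866) = (-26965 + 300*(-13))*(17139/477282866) = (-26965 - 3900)*(17139/477282866) = -30865*17139/477282866 = -528995235/477282866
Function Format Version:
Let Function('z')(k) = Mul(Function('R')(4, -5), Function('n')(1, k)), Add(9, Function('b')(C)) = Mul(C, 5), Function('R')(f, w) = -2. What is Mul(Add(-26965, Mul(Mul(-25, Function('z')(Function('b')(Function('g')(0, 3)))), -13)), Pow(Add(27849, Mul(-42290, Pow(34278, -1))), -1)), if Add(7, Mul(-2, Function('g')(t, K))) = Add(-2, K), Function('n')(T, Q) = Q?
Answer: Rational(-528995235, 477282866) ≈ -1.1083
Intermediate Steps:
Function('g')(t, K) = Add(Rational(9, 2), Mul(Rational(-1, 2), K)) (Function('g')(t, K) = Add(Rational(7, 2), Mul(Rational(-1, 2), Add(-2, K))) = Add(Rational(7, 2), Add(1, Mul(Rational(-1, 2), K))) = Add(Rational(9, 2), Mul(Rational(-1, 2), K)))
Function('b')(C) = Add(-9, Mul(5, C)) (Function('b')(C) = Add(-9, Mul(C, 5)) = Add(-9, Mul(5, C)))
Function('z')(k) = Mul(-2, k)
Mul(Add(-26965, Mul(Mul(-25, Function('z')(Function('b')(Function('g')(0, 3)))), -13)), Pow(Add(27849, Mul(-42290, Pow(34278, -1))), -1)) = Mul(Add(-26965, Mul(Mul(-25, Mul(-2, Add(-9, Mul(5, Add(Rational(9, 2), Mul(Rational(-1, 2), 3)))))), -13)), Pow(Add(27849, Mul(-42290, Pow(34278, -1))), -1)) = Mul(Add(-26965, Mul(Mul(-25, Mul(-2, Add(-9, Mul(5, Add(Rational(9, 2), Rational(-3, 2)))))), -13)), Pow(Add(27849, Mul(-42290, Rational(1, 34278))), -1)) = Mul(Add(-26965, Mul(Mul(-25, Mul(-2, Add(-9, Mul(5, 3)))), -13)), Pow(Add(27849, Rational(-21145, 17139)), -1)) = Mul(Add(-26965, Mul(Mul(-25, Mul(-2, Add(-9, 15))), -13)), Pow(Rational(477282866, 17139), -1)) = Mul(Add(-26965, Mul(Mul(-25, Mul(-2, 6)), -13)), Rational(17139, 477282866)) = Mul(Add(-26965, Mul(Mul(-25, -12), -13)), Rational(17139, 477282866)) = Mul(Add(-26965, Mul(300, -13)), Rational(17139, 477282866)) = Mul(Add(-26965, -3900), Rational(17139, 477282866)) = Mul(-30865, Rational(17139, 477282866)) = Rational(-528995235, 477282866)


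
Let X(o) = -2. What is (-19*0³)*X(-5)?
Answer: 0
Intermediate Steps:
(-19*0³)*X(-5) = -19*0³*(-2) = -19*0*(-2) = 0*(-2) = 0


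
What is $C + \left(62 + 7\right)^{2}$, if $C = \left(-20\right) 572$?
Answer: $-6679$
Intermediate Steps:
$C = -11440$
$C + \left(62 + 7\right)^{2} = -11440 + \left(62 + 7\right)^{2} = -11440 + 69^{2} = -11440 + 4761 = -6679$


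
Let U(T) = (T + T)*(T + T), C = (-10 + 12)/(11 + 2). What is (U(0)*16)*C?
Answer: 0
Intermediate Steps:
C = 2/13 ≈ 0.15385
U(T) = 4*T² (U(T) = (2*T)*(2*T) = 4*T²)
(U(0)*16)*C = ((4*0²)*16)*(2/13) = ((4*0)*16)*(2/13) = (0*16)*(2/13) = 0*(2/13) = 0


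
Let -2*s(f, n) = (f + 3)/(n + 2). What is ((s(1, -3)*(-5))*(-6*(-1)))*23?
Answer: -1380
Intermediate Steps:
s(f, n) = -(3 + f)/(2*(2 + n)) (s(f, n) = -(f + 3)/(2*(n + 2)) = -(3 + f)/(2*(2 + n)))
((s(1, -3)*(-5))*(-6*(-1)))*23 = ((((-3 - 1*1)/(2*(2 - 3)))*(-5))*(-6*(-1)))*23 = ((((½)*(-3 - 1)/(-1))*(-5))*(-1*(-6)))*23 = ((((½)*(-1)*(-4))*(-5))*6)*23 = ((2*(-5))*6)*23 = -10*6*23 = -60*23 = -1380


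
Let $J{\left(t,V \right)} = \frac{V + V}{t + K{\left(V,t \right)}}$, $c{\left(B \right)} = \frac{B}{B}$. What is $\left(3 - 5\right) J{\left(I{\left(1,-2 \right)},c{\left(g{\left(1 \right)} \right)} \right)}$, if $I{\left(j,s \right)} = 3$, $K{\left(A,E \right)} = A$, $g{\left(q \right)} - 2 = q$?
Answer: $-1$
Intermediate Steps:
$g{\left(q \right)} = 2 + q$
$c{\left(B \right)} = 1$
$J{\left(t,V \right)} = \frac{2 V}{V + t}$ ($J{\left(t,V \right)} = \frac{V + V}{t + V} = \frac{2 V}{V + t}$)
$\left(3 - 5\right) J{\left(I{\left(1,-2 \right)},c{\left(g{\left(1 \right)} \right)} \right)} = \left(3 - 5\right) 2 \cdot 1 \frac{1}{1 + 3} = - 2 \cdot 2 \cdot 1 \cdot \frac{1}{4} = \left(-2\right) \frac{1}{2} = -1$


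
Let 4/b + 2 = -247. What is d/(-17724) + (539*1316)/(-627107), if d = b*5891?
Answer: -778916359019/691899068133 ≈ -1.1258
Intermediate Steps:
b = -4/249 (b = 4/(-2 - 247) = 4/(-249) = 4*(-1/249) = -4/249 ≈ -0.016064)
d = -23564/249 (d = -4/249*5891 = -23564/249 ≈ -94.635)
d/(-17724) + (539*1316)/(-627107) = -23564/249/(-17724) + (539*1316)/(-627107) = -23564/249*(-1/17724) + 709324*(-1/627107) = 5891/1103319 - 709324/627107 = -778916359019/691899068133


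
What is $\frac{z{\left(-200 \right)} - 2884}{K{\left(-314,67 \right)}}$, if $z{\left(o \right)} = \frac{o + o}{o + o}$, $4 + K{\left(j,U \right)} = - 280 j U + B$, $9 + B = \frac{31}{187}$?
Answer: $- \frac{539121}{1101547280} \approx -0.00048942$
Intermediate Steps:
$B = - \frac{1652}{187}$ ($B = -9 + \frac{31}{187} = - \frac{1652}{187} \approx -8.8342$)
$K{\left(j,U \right)} = - \frac{2400}{187} - 280 U j$ ($K{\left(j,U \right)} = -4 + \left(- 280 j U - \frac{1652}{187}\right) = -4 - \left(\frac{1652}{187} + 280 U j\right) = - \frac{2400}{187} - 280 U j$)
$z{\left(o \right)} = 1$ ($z{\left(o \right)} = \frac{2 o}{2 o} = 2 o \frac{1}{2 o} = 1$)
$\frac{z{\left(-200 \right)} - 2884}{K{\left(-314,67 \right)}} = \frac{1 - 2884}{- \frac{2400}{187} - 18760 \left(-314\right)} = \frac{1 - 2884}{- \frac{2400}{187} + 5890640} = - \frac{2883}{\frac{1101547280}{187}} = \left(-2883\right) \frac{187}{1101547280} = - \frac{539121}{1101547280}$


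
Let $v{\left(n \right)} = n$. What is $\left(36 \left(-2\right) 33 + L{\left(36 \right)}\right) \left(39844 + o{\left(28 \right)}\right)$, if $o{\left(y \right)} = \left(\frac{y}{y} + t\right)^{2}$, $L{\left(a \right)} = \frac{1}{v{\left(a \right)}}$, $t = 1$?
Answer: $- \frac{852099670}{9} \approx -9.4678 \cdot 10^{7}$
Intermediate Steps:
$L{\left(a \right)} = \frac{1}{a}$
$o{\left(y \right)} = 4$ ($o{\left(y \right)} = \left(\frac{y}{y} + 1\right)^{2} = \left(1 + 1\right)^{2} = 2^{2} = 4$)
$\left(36 \left(-2\right) 33 + L{\left(36 \right)}\right) \left(39844 + o{\left(28 \right)}\right) = \left(36 \left(-2\right) 33 + \frac{1}{36}\right) \left(39844 + 4\right) = \left(\left(-72\right) 33 + \frac{1}{36}\right) 39848 = \left(-2376 + \frac{1}{36}\right) 39848 = \left(- \frac{85535}{36}\right) 39848 = - \frac{852099670}{9}$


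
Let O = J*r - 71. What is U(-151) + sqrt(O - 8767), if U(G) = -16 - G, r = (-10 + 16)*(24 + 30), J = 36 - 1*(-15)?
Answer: 135 + 3*sqrt(854) ≈ 222.67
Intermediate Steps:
J = 51 (J = 36 + 15 = 51)
r = 324 (r = 6*54 = 324)
O = 16453 (O = 51*324 - 71 = 16524 - 71 = 16453)
U(-151) + sqrt(O - 8767) = (-16 - 1*(-151)) + sqrt(16453 - 8767) = (-16 + 151) + sqrt(7686) = 135 + 3*sqrt(854)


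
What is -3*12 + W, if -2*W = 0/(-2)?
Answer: -36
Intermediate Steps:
W = 0 (W = -0/(-2) = -0*(-1)/2 = -1/2*0 = 0)
-3*12 + W = -3*12 + 0 = -36 + 0 = -36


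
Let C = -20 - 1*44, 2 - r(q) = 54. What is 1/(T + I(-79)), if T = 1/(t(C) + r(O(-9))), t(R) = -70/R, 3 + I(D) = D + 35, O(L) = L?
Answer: -1629/76595 ≈ -0.021268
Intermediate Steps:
r(q) = -52 (r(q) = 2 - 1*54 = 2 - 54 = -52)
C = -64 (C = -20 - 44 = -64)
I(D) = 32 + D (I(D) = -3 + (D + 35) = -3 + (35 + D) = 32 + D)
T = -32/1629 (T = 1/(-70/(-64) - 52) = 1/(-70*(-1/64) - 52) = 1/(35/32 - 52) = 1/(-1629/32) = -32/1629 ≈ -0.019644)
1/(T + I(-79)) = 1/(-32/1629 + (32 - 79)) = 1/(-32/1629 - 47) = 1/(-76595/1629) = -1629/76595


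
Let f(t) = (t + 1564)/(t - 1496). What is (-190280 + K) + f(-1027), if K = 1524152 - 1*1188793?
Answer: 122011260/841 ≈ 1.4508e+5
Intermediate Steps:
K = 335359 (K = 1524152 - 1188793 = 335359)
f(t) = (1564 + t)/(-1496 + t)
(-190280 + K) + f(-1027) = (-190280 + 335359) + (1564 - 1027)/(-1496 - 1027) = 145079 + 537/(-2523) = 145079 - 1/2523*537 = 145079 - 179/841 = 122011260/841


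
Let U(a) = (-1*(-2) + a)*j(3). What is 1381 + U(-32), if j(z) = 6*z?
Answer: 841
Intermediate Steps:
U(a) = 36 + 18*a (U(a) = (-1*(-2) + a)*(6*3) = (2 + a)*18 = 36 + 18*a)
1381 + U(-32) = 1381 + (36 + 18*(-32)) = 1381 + (36 - 576) = 1381 - 540 = 841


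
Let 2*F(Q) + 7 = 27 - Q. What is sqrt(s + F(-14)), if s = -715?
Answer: I*sqrt(698) ≈ 26.42*I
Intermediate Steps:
F(Q) = 10 - Q/2 (F(Q) = -7/2 + (27 - Q)/2 = -7/2 + (27/2 - Q/2) = 10 - Q/2)
sqrt(s + F(-14)) = sqrt(-715 + (10 - 1/2*(-14))) = sqrt(-715 + (10 + 7)) = sqrt(-715 + 17) = sqrt(-698) = I*sqrt(698)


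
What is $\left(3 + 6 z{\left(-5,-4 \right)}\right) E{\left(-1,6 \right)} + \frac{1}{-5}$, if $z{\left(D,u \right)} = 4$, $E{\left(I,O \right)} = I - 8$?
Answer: $- \frac{1216}{5} \approx -243.2$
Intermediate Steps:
$E{\left(I,O \right)} = -8 + I$
$\left(3 + 6 z{\left(-5,-4 \right)}\right) E{\left(-1,6 \right)} + \frac{1}{-5} = \left(3 + 6 \cdot 4\right) \left(-8 - 1\right) + \frac{1}{-5} = \left(3 + 24\right) \left(-9\right) - \frac{1}{5} = 27 \left(-9\right) - \frac{1}{5} = -243 - \frac{1}{5} = - \frac{1216}{5}$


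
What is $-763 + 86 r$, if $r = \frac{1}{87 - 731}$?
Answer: $- \frac{245729}{322} \approx -763.13$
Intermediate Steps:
$r = - \frac{1}{644}$ ($r = \frac{1}{87 - 731} = \frac{1}{-644} = - \frac{1}{644} \approx -0.0015528$)
$-763 + 86 r = -763 + 86 \left(- \frac{1}{644}\right) = -763 - \frac{43}{322} = - \frac{245729}{322}$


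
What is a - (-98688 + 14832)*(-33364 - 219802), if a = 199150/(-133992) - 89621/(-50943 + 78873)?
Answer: -135117624555445759/6364620 ≈ -2.1229e+10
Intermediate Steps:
a = -29882239/6364620 (a = 199150*(-1/133992) - 89621/27930 = -99575/66996 - 89621*1/27930 = -99575/66996 - 1829/570 = -29882239/6364620 ≈ -4.6951)
a - (-98688 + 14832)*(-33364 - 219802) = -29882239/6364620 - (-98688 + 14832)*(-33364 - 219802) = -29882239/6364620 - (-83856)*(-253166) = -29882239/6364620 - 1*21229488096 = -29882239/6364620 - 21229488096 = -135117624555445759/6364620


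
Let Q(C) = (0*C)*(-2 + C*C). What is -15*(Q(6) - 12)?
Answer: 180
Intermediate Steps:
Q(C) = 0 (Q(C) = 0*(-2 + C**2) = 0)
-15*(Q(6) - 12) = -15*(0 - 12) = -15*(-12) = 180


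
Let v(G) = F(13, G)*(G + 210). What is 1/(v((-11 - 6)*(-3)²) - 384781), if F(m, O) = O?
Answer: -1/393502 ≈ -2.5413e-6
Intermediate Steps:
v(G) = G*(210 + G) (v(G) = G*(G + 210) = G*(210 + G))
1/(v((-11 - 6)*(-3)²) - 384781) = 1/(((-11 - 6)*(-3)²)*(210 + (-11 - 6)*(-3)²) - 384781) = 1/((-17*9)*(210 - 17*9) - 384781) = 1/(-153*(210 - 153) - 384781) = 1/(-153*57 - 384781) = 1/(-8721 - 384781) = 1/(-393502) = -1/393502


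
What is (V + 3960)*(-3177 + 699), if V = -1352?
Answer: -6462624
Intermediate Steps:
(V + 3960)*(-3177 + 699) = (-1352 + 3960)*(-3177 + 699) = 2608*(-2478) = -6462624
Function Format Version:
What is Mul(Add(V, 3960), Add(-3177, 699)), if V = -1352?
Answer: -6462624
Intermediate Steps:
Mul(Add(V, 3960), Add(-3177, 699)) = Mul(Add(-1352, 3960), Add(-3177, 699)) = Mul(2608, -2478) = -6462624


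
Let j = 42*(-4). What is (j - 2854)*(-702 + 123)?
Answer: 1749738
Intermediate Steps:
j = -168
(j - 2854)*(-702 + 123) = (-168 - 2854)*(-702 + 123) = -3022*(-579) = 1749738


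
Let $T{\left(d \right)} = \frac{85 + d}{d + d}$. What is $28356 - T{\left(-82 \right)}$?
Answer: $\frac{4650387}{164} \approx 28356.0$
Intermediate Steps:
$T{\left(d \right)} = \frac{85 + d}{2 d}$
$28356 - T{\left(-82 \right)} = 28356 - \frac{85 - 82}{2 \left(-82\right)} = 28356 - \frac{1}{2} \left(- \frac{1}{82}\right) 3 = 28356 - - \frac{3}{164} = 28356 + \frac{3}{164} = \frac{4650387}{164}$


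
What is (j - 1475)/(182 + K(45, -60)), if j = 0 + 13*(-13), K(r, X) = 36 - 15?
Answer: -1644/203 ≈ -8.0985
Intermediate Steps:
K(r, X) = 21
j = -169 (j = 0 - 169 = -169)
(j - 1475)/(182 + K(45, -60)) = (-169 - 1475)/(182 + 21) = -1644/203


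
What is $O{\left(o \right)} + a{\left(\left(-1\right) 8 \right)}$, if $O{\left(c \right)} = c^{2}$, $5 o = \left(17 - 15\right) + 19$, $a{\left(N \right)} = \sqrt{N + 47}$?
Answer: $\frac{441}{25} + \sqrt{39} \approx 23.885$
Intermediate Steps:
$a{\left(N \right)} = \sqrt{47 + N}$
$o = \frac{21}{5}$ ($o = \frac{\left(17 - 15\right) + 19}{5} = \frac{2 + 19}{5} = \frac{1}{5} \cdot 21 = \frac{21}{5} \approx 4.2$)
$O{\left(o \right)} + a{\left(\left(-1\right) 8 \right)} = \left(\frac{21}{5}\right)^{2} + \sqrt{47 - 8} = \frac{441}{25} + \sqrt{47 - 8} = \frac{441}{25} + \sqrt{39}$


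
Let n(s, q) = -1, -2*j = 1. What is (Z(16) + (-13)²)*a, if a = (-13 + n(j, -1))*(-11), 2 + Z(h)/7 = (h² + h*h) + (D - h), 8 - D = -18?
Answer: 586586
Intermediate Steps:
D = 26 (D = 8 - 1*(-18) = 8 + 18 = 26)
j = -½ (j = -½*1 = -½ ≈ -0.50000)
Z(h) = 168 - 7*h + 14*h² (Z(h) = -14 + 7*((h² + h*h) + (26 - h)) = -14 + 7*((h² + h²) + (26 - h)) = -14 + 7*(2*h² + (26 - h)) = -14 + 7*(26 - h + 2*h²) = -14 + (182 - 7*h + 14*h²) = 168 - 7*h + 14*h²)
a = 154 (a = (-13 - 1)*(-11) = -14*(-11) = 154)
(Z(16) + (-13)²)*a = ((168 - 7*16 + 14*16²) + (-13)²)*154 = ((168 - 112 + 14*256) + 169)*154 = ((168 - 112 + 3584) + 169)*154 = (3640 + 169)*154 = 3809*154 = 586586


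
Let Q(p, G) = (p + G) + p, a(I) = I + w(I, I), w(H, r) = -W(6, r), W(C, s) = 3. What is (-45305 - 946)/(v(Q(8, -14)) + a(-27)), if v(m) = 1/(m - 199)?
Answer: 9111447/5911 ≈ 1541.4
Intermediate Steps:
w(H, r) = -3 (w(H, r) = -1*3 = -3)
a(I) = -3 + I (a(I) = I - 3 = -3 + I)
Q(p, G) = G + 2*p (Q(p, G) = (G + p) + p = G + 2*p)
v(m) = 1/(-199 + m)
(-45305 - 946)/(v(Q(8, -14)) + a(-27)) = (-45305 - 946)/(1/(-199 + (-14 + 2*8)) + (-3 - 27)) = -46251/(1/(-199 + (-14 + 16)) - 30) = -46251/(1/(-199 + 2) - 30) = -46251/(1/(-197) - 30) = -46251/(-1/197 - 30) = -46251/(-5911/197) = -46251*(-197/5911) = 9111447/5911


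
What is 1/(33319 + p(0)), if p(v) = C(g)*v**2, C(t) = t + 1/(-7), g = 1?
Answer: 1/33319 ≈ 3.0013e-5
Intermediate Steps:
C(t) = -1/7 + t (C(t) = t - 1/7 = -1/7 + t)
p(v) = 6*v**2/7 (p(v) = (-1/7 + 1)*v**2 = 6*v**2/7)
1/(33319 + p(0)) = 1/(33319 + (6/7)*0**2) = 1/(33319 + (6/7)*0) = 1/(33319 + 0) = 1/33319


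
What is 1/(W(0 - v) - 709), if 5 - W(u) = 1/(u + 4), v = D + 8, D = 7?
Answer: -11/7743 ≈ -0.0014206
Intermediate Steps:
v = 15 (v = 7 + 8 = 15)
W(u) = 5 - 1/(4 + u) (W(u) = 5 - 1/(u + 4) = 5 - 1/(4 + u))
1/(W(0 - v) - 709) = 1/((19 + 5*(0 - 1*15))/(4 + (0 - 1*15)) - 709) = 1/((19 + 5*(0 - 15))/(4 + (0 - 15)) - 709) = 1/((19 + 5*(-15))/(4 - 15) - 709) = 1/((19 - 75)/(-11) - 709) = 1/(-1/11*(-56) - 709) = 1/(56/11 - 709) = 1/(-7743/11) = -11/7743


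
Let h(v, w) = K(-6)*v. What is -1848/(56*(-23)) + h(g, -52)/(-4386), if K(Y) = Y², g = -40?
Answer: 29643/16813 ≈ 1.7631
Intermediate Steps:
h(v, w) = 36*v (h(v, w) = (-6)²*v = 36*v)
-1848/(56*(-23)) + h(g, -52)/(-4386) = -1848/(56*(-23)) + (36*(-40))/(-4386) = -1848/(-1288) - 1440*(-1/4386) = -1848*(-1/1288) + 240/731 = 33/23 + 240/731 = 29643/16813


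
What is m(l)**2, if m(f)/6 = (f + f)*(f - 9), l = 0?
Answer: 0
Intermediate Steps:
m(f) = 12*f*(-9 + f) (m(f) = 6*((f + f)*(f - 9)) = 6*((2*f)*(-9 + f)) = 6*(2*f*(-9 + f)) = 12*f*(-9 + f))
m(l)**2 = (12*0*(-9 + 0))**2 = (12*0*(-9))**2 = 0**2 = 0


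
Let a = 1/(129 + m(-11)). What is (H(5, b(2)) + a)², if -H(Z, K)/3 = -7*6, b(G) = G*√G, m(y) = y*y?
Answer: 992313001/62500 ≈ 15877.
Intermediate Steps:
m(y) = y²
b(G) = G^(3/2)
H(Z, K) = 126 (H(Z, K) = -(-21)*6 = -3*(-42) = 126)
a = 1/250 (a = 1/(129 + (-11)²) = 1/(129 + 121) = 1/250 ≈ 0.0040000)
(H(5, b(2)) + a)² = (126 + 1/250)² = (31501/250)² = 992313001/62500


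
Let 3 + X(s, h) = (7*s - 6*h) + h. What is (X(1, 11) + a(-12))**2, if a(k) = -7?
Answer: 3364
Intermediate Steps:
X(s, h) = -3 - 5*h + 7*s (X(s, h) = -3 + ((7*s - 6*h) + h) = -3 + ((-6*h + 7*s) + h) = -3 + (-5*h + 7*s) = -3 - 5*h + 7*s)
(X(1, 11) + a(-12))**2 = ((-3 - 5*11 + 7*1) - 7)**2 = ((-3 - 55 + 7) - 7)**2 = (-51 - 7)**2 = (-58)**2 = 3364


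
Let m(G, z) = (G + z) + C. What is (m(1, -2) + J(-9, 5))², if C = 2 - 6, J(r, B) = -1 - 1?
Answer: 49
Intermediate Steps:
J(r, B) = -2
C = -4
m(G, z) = -4 + G + z (m(G, z) = (G + z) - 4 = -4 + G + z)
(m(1, -2) + J(-9, 5))² = ((-4 + 1 - 2) - 2)² = (-5 - 2)² = (-7)² = 49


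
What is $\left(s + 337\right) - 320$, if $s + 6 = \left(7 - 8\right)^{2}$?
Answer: $12$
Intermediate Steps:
$s = -5$ ($s = -6 + \left(7 - 8\right)^{2} = -6 + \left(-1\right)^{2} = -6 + 1 = -5$)
$\left(s + 337\right) - 320 = \left(-5 + 337\right) - 320 = 332 - 320 = 12$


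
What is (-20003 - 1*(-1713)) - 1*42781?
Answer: -61071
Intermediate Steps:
(-20003 - 1*(-1713)) - 1*42781 = (-20003 + 1713) - 42781 = -18290 - 42781 = -61071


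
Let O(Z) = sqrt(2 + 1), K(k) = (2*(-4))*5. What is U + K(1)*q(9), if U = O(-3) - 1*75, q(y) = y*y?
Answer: -3315 + sqrt(3) ≈ -3313.3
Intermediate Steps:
q(y) = y**2
K(k) = -40 (K(k) = -8*5 = -40)
O(Z) = sqrt(3)
U = -75 + sqrt(3) (U = sqrt(3) - 1*75 = sqrt(3) - 75 = -75 + sqrt(3) ≈ -73.268)
U + K(1)*q(9) = (-75 + sqrt(3)) - 40*9**2 = (-75 + sqrt(3)) - 40*81 = (-75 + sqrt(3)) - 3240 = -3315 + sqrt(3)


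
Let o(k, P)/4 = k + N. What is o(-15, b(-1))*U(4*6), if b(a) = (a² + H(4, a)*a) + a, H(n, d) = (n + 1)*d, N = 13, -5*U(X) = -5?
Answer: -8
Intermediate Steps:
U(X) = 1 (U(X) = -⅕*(-5) = 1)
H(n, d) = d*(1 + n) (H(n, d) = (1 + n)*d = d*(1 + n))
b(a) = a + 6*a² (b(a) = (a² + (a*(1 + 4))*a) + a = (a² + (a*5)*a) + a = (a² + (5*a)*a) + a = (a² + 5*a²) + a = 6*a² + a = a + 6*a²)
o(k, P) = 52 + 4*k (o(k, P) = 4*(k + 13) = 4*(13 + k) = 52 + 4*k)
o(-15, b(-1))*U(4*6) = (52 + 4*(-15))*1 = (52 - 60)*1 = -8*1 = -8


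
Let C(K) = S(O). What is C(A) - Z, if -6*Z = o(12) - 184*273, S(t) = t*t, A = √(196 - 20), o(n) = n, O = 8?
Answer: -8306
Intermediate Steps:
A = 4*√11 (A = √176 = 4*√11 ≈ 13.266)
S(t) = t²
C(K) = 64 (C(K) = 8² = 64)
Z = 8370 (Z = -(12 - 184*273)/6 = -(12 - 50232)/6 = -⅙*(-50220) = 8370)
C(A) - Z = 64 - 1*8370 = 64 - 8370 = -8306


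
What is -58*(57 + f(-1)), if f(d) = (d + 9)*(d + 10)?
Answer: -7482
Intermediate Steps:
f(d) = (9 + d)*(10 + d)
-58*(57 + f(-1)) = -58*(57 + (90 + (-1)² + 19*(-1))) = -58*(57 + (90 + 1 - 19)) = -58*(57 + 72) = -58*129 = -7482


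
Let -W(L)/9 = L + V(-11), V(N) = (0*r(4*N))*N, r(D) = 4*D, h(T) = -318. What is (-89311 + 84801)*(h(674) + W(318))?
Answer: 14341800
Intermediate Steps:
V(N) = 0 (V(N) = (0*(4*(4*N)))*N = (0*(16*N))*N = 0*N = 0)
W(L) = -9*L (W(L) = -9*(L + 0) = -9*L)
(-89311 + 84801)*(h(674) + W(318)) = (-89311 + 84801)*(-318 - 9*318) = -4510*(-318 - 2862) = -4510*(-3180) = 14341800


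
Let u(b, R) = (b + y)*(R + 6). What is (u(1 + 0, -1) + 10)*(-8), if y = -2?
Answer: -40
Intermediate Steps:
u(b, R) = (-2 + b)*(6 + R) (u(b, R) = (b - 2)*(R + 6) = (-2 + b)*(6 + R))
(u(1 + 0, -1) + 10)*(-8) = ((-12 - 2*(-1) + 6*(1 + 0) - (1 + 0)) + 10)*(-8) = ((-12 + 2 + 6*1 - 1*1) + 10)*(-8) = ((-12 + 2 + 6 - 1) + 10)*(-8) = (-5 + 10)*(-8) = 5*(-8) = -40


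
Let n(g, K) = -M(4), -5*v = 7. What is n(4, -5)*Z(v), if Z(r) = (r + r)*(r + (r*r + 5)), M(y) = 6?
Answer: 11676/125 ≈ 93.408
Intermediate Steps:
v = -7/5 (v = -1/5*7 = -7/5 ≈ -1.4000)
n(g, K) = -6 (n(g, K) = -1*6 = -6)
Z(r) = 2*r*(5 + r + r**2) (Z(r) = (2*r)*(r + (r**2 + 5)) = (2*r)*(r + (5 + r**2)) = (2*r)*(5 + r + r**2) = 2*r*(5 + r + r**2))
n(4, -5)*Z(v) = -12*(-7)*(5 - 7/5 + (-7/5)**2)/5 = -12*(-7)*(5 - 7/5 + 49/25)/5 = -12*(-7)*139/(5*25) = -6*(-1946/125) = 11676/125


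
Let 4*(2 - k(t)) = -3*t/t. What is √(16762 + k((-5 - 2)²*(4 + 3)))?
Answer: 3*√7451/2 ≈ 129.48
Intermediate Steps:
k(t) = 11/4 (k(t) = 2 - (-3)*t/t/4 = 2 - (-3)/4 = 2 - ¼*(-3) = 2 + ¾ = 11/4)
√(16762 + k((-5 - 2)²*(4 + 3))) = √(16762 + 11/4) = √(67059/4) = 3*√7451/2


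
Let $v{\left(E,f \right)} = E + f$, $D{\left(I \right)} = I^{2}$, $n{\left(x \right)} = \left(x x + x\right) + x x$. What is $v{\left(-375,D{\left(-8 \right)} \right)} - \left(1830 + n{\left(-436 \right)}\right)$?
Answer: $-381897$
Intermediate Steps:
$n{\left(x \right)} = x + 2 x^{2}$ ($n{\left(x \right)} = \left(x^{2} + x\right) + x^{2} = \left(x + x^{2}\right) + x^{2} = x + 2 x^{2}$)
$v{\left(-375,D{\left(-8 \right)} \right)} - \left(1830 + n{\left(-436 \right)}\right) = \left(-375 + \left(-8\right)^{2}\right) - \left(1830 - 436 \left(1 + 2 \left(-436\right)\right)\right) = \left(-375 + 64\right) - \left(1830 - 436 \left(1 - 872\right)\right) = -311 - \left(1830 - -379756\right) = -311 - 381586 = -381897$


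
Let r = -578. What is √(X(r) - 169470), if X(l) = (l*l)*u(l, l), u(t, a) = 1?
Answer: √164614 ≈ 405.73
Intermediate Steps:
X(l) = l² (X(l) = (l*l)*1 = l²*1 = l²)
√(X(r) - 169470) = √((-578)² - 169470) = √(334084 - 169470) = √164614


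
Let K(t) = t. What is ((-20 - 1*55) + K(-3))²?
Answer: 6084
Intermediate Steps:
((-20 - 1*55) + K(-3))² = ((-20 - 1*55) - 3)² = ((-20 - 55) - 3)² = (-75 - 3)² = (-78)² = 6084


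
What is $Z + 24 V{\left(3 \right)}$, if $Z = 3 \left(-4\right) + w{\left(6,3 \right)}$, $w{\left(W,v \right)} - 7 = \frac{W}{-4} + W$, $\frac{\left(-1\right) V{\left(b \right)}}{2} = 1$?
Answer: $- \frac{97}{2} \approx -48.5$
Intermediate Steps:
$V{\left(b \right)} = -2$ ($V{\left(b \right)} = \left(-2\right) 1 = -2$)
$w{\left(W,v \right)} = 7 + \frac{3 W}{4}$ ($w{\left(W,v \right)} = 7 + \left(\frac{W}{-4} + W\right) = 7 + \left(- \frac{W}{4} + W\right) = 7 + \frac{3 W}{4}$)
$Z = - \frac{1}{2}$ ($Z = 3 \left(-4\right) + \left(7 + \frac{3}{4} \cdot 6\right) = -12 + \left(7 + \frac{9}{2}\right) = -12 + \frac{23}{2} = - \frac{1}{2} \approx -0.5$)
$Z + 24 V{\left(3 \right)} = - \frac{1}{2} + 24 \left(-2\right) = - \frac{1}{2} - 48 = - \frac{97}{2}$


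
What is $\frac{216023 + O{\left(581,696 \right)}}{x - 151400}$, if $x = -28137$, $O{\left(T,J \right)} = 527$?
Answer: $- \frac{216550}{179537} \approx -1.2062$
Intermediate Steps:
$\frac{216023 + O{\left(581,696 \right)}}{x - 151400} = \frac{216023 + 527}{-28137 - 151400} = \frac{216550}{-179537} = 216550 \left(- \frac{1}{179537}\right) = - \frac{216550}{179537}$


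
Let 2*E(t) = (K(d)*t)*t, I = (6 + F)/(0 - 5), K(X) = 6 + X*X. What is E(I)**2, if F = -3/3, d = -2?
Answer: 25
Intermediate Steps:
K(X) = 6 + X**2
F = -1 (F = -3*1/3 = -1)
I = -1 (I = (6 - 1)/(0 - 5) = 5/(-5) = 5*(-1/5) = -1)
E(t) = 5*t**2 (E(t) = (((6 + (-2)**2)*t)*t)/2 = (((6 + 4)*t)*t)/2 = ((10*t)*t)/2 = (10*t**2)/2 = 5*t**2)
E(I)**2 = (5*(-1)**2)**2 = (5*1)**2 = 5**2 = 25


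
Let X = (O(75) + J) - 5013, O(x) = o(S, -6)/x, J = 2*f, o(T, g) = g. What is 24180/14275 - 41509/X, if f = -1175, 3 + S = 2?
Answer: 3852901247/525539835 ≈ 7.3313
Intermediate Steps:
S = -1 (S = -3 + 2 = -1)
J = -2350 (J = 2*(-1175) = -2350)
O(x) = -6/x
X = -184077/25 (X = (-6/75 - 2350) - 5013 = (-6*1/75 - 2350) - 5013 = (-2/25 - 2350) - 5013 = -58752/25 - 5013 = -184077/25 ≈ -7363.1)
24180/14275 - 41509/X = 24180/14275 - 41509/(-184077/25) = 24180*(1/14275) - 41509*(-25/184077) = 4836/2855 + 1037725/184077 = 3852901247/525539835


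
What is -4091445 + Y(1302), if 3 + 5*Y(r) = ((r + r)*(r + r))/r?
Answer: -4090404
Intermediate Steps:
Y(r) = -3/5 + 4*r/5 (Y(r) = -3/5 + (((r + r)*(r + r))/r)/5 = -3/5 + (((2*r)*(2*r))/r)/5 = -3/5 + ((4*r**2)/r)/5 = -3/5 + (4*r)/5 = -3/5 + 4*r/5)
-4091445 + Y(1302) = -4091445 + (-3/5 + (4/5)*1302) = -4091445 + (-3/5 + 5208/5) = -4091445 + 1041 = -4090404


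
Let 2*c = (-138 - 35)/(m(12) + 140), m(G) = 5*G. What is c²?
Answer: 29929/160000 ≈ 0.18706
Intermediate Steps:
c = -173/400 (c = ((-138 - 35)/(5*12 + 140))/2 = (-173/(60 + 140))/2 = (-173/200)/2 = (-173*1/200)/2 = (½)*(-173/200) = -173/400 ≈ -0.43250)
c² = (-173/400)² = 29929/160000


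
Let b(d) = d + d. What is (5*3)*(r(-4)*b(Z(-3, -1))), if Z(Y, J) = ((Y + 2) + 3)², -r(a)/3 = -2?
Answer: 720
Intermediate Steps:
r(a) = 6 (r(a) = -3*(-2) = 6)
Z(Y, J) = (5 + Y)² (Z(Y, J) = ((2 + Y) + 3)² = (5 + Y)²)
b(d) = 2*d
(5*3)*(r(-4)*b(Z(-3, -1))) = (5*3)*(6*(2*(5 - 3)²)) = 15*(6*(2*2²)) = 15*(6*(2*4)) = 15*(6*8) = 15*48 = 720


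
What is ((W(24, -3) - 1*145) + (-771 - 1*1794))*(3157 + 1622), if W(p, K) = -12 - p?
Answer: -13123134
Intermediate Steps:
((W(24, -3) - 1*145) + (-771 - 1*1794))*(3157 + 1622) = (((-12 - 1*24) - 1*145) + (-771 - 1*1794))*(3157 + 1622) = (((-12 - 24) - 145) + (-771 - 1794))*4779 = ((-36 - 145) - 2565)*4779 = (-181 - 2565)*4779 = -2746*4779 = -13123134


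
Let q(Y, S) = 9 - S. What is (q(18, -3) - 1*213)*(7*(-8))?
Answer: 11256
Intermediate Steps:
(q(18, -3) - 1*213)*(7*(-8)) = ((9 - 1*(-3)) - 1*213)*(7*(-8)) = ((9 + 3) - 213)*(-56) = (12 - 213)*(-56) = -201*(-56) = 11256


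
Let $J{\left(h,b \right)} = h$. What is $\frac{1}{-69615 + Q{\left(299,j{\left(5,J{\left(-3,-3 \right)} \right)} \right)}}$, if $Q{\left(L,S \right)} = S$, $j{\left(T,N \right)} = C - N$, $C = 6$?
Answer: $- \frac{1}{69606} \approx -1.4367 \cdot 10^{-5}$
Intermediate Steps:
$j{\left(T,N \right)} = 6 - N$
$\frac{1}{-69615 + Q{\left(299,j{\left(5,J{\left(-3,-3 \right)} \right)} \right)}} = \frac{1}{-69615 + \left(6 - -3\right)} = \frac{1}{-69615 + \left(6 + 3\right)} = \frac{1}{-69615 + 9} = \frac{1}{-69606} = - \frac{1}{69606}$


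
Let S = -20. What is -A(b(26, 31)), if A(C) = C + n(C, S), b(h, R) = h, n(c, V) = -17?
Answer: -9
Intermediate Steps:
A(C) = -17 + C (A(C) = C - 17 = -17 + C)
-A(b(26, 31)) = -(-17 + 26) = -1*9 = -9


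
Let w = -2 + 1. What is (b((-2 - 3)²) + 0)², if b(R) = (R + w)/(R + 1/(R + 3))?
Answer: 451584/491401 ≈ 0.91897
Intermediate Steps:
w = -1
b(R) = (-1 + R)/(R + 1/(3 + R)) (b(R) = (R - 1)/(R + 1/(R + 3)) = (-1 + R)/(R + 1/(3 + R)))
(b((-2 - 3)²) + 0)² = ((-3 + ((-2 - 3)²)² + 2*(-2 - 3)²)/(1 + ((-2 - 3)²)² + 3*(-2 - 3)²) + 0)² = ((-3 + ((-5)²)² + 2*(-5)²)/(1 + ((-5)²)² + 3*(-5)²) + 0)² = ((-3 + 25² + 2*25)/(1 + 25² + 3*25) + 0)² = ((-3 + 625 + 50)/(1 + 625 + 75) + 0)² = (672/701 + 0)² = (672/701)² = 451584/491401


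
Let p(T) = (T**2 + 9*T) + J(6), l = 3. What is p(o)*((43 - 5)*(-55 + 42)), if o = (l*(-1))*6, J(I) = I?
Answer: -82992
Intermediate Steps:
o = -18 (o = (3*(-1))*6 = -3*6 = -18)
p(T) = 6 + T**2 + 9*T (p(T) = (T**2 + 9*T) + 6 = 6 + T**2 + 9*T)
p(o)*((43 - 5)*(-55 + 42)) = (6 + (-18)**2 + 9*(-18))*((43 - 5)*(-55 + 42)) = (6 + 324 - 162)*(38*(-13)) = 168*(-494) = -82992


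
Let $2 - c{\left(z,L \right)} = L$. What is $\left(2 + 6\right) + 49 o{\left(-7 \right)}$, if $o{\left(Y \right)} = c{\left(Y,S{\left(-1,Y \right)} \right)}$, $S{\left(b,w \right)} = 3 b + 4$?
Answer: $57$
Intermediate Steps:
$S{\left(b,w \right)} = 4 + 3 b$
$c{\left(z,L \right)} = 2 - L$
$o{\left(Y \right)} = 1$ ($o{\left(Y \right)} = 2 - \left(4 + 3 \left(-1\right)\right) = 2 - \left(4 - 3\right) = 2 - 1 = 1$)
$\left(2 + 6\right) + 49 o{\left(-7 \right)} = \left(2 + 6\right) + 49 \cdot 1 = 8 + 49 = 57$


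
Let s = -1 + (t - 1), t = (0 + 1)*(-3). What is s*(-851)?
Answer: 4255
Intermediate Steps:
t = -3 (t = 1*(-3) = -3)
s = -5 (s = -1 + (-3 - 1) = -1 - 4 = -5)
s*(-851) = -5*(-851) = 4255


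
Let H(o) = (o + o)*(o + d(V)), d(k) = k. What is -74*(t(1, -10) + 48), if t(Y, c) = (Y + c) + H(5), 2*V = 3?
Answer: -7696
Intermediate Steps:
V = 3/2 (V = (½)*3 = 3/2 ≈ 1.5000)
H(o) = 2*o*(3/2 + o) (H(o) = (o + o)*(o + 3/2) = (2*o)*(3/2 + o) = 2*o*(3/2 + o))
t(Y, c) = 65 + Y + c (t(Y, c) = (Y + c) + 5*(3 + 2*5) = (Y + c) + 5*(3 + 10) = (Y + c) + 5*13 = (Y + c) + 65 = 65 + Y + c)
-74*(t(1, -10) + 48) = -74*((65 + 1 - 10) + 48) = -74*(56 + 48) = -74*104 = -7696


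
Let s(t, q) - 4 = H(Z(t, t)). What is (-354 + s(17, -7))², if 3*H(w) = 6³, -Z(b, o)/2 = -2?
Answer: 77284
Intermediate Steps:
Z(b, o) = 4 (Z(b, o) = -2*(-2) = 4)
H(w) = 72 (H(w) = (⅓)*6³ = (⅓)*216 = 72)
s(t, q) = 76 (s(t, q) = 4 + 72 = 76)
(-354 + s(17, -7))² = (-354 + 76)² = (-278)² = 77284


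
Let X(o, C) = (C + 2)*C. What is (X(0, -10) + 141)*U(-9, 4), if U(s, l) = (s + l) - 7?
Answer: -2652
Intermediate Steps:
U(s, l) = -7 + l + s (U(s, l) = (l + s) - 7 = -7 + l + s)
X(o, C) = C*(2 + C) (X(o, C) = (2 + C)*C = C*(2 + C))
(X(0, -10) + 141)*U(-9, 4) = (-10*(2 - 10) + 141)*(-7 + 4 - 9) = (-10*(-8) + 141)*(-12) = (80 + 141)*(-12) = 221*(-12) = -2652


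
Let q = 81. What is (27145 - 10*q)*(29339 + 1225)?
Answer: 804902940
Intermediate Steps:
(27145 - 10*q)*(29339 + 1225) = (27145 - 10*81)*(29339 + 1225) = (27145 - 810)*30564 = 26335*30564 = 804902940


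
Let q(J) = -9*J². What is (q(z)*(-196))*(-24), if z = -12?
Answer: -6096384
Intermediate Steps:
(q(z)*(-196))*(-24) = (-9*(-12)²*(-196))*(-24) = (-9*144*(-196))*(-24) = -1296*(-196)*(-24) = 254016*(-24) = -6096384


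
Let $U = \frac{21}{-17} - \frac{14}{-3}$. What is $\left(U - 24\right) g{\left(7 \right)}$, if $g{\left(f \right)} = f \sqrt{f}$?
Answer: $- \frac{7343 \sqrt{7}}{51} \approx -380.94$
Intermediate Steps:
$U = \frac{175}{51}$ ($U = 21 \left(- \frac{1}{17}\right) - - \frac{14}{3} = - \frac{21}{17} + \frac{14}{3} = \frac{175}{51} \approx 3.4314$)
$g{\left(f \right)} = f^{\frac{3}{2}}$
$\left(U - 24\right) g{\left(7 \right)} = \left(\frac{175}{51} - 24\right) 7^{\frac{3}{2}} = - \frac{1049 \cdot 7 \sqrt{7}}{51} = - \frac{7343 \sqrt{7}}{51}$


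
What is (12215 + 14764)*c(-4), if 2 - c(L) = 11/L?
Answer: 512601/4 ≈ 1.2815e+5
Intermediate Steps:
c(L) = 2 - 11/L
(12215 + 14764)*c(-4) = (12215 + 14764)*(2 - 11/(-4)) = 26979*(2 - 11*(-¼)) = 26979*(2 + 11/4) = 26979*(19/4) = 512601/4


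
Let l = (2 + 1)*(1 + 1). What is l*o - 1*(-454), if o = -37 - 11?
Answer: 166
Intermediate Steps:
o = -48 (o = -37 - 1*11 = -37 - 11 = -48)
l = 6 (l = 3*2 = 6)
l*o - 1*(-454) = 6*(-48) - 1*(-454) = -288 + 454 = 166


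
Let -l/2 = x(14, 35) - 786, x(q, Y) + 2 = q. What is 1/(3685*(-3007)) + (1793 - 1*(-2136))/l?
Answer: 43536442007/17153070660 ≈ 2.5381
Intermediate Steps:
x(q, Y) = -2 + q
l = 1548 (l = -2*((-2 + 14) - 786) = -2*(12 - 786) = -2*(-774) = 1548)
1/(3685*(-3007)) + (1793 - 1*(-2136))/l = 1/(3685*(-3007)) + (1793 - 1*(-2136))/1548 = (1/3685)*(-1/3007) + (1793 + 2136)*(1/1548) = -1/11080795 + 3929*(1/1548) = -1/11080795 + 3929/1548 = 43536442007/17153070660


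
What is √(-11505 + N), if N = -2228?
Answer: I*√13733 ≈ 117.19*I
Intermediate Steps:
√(-11505 + N) = √(-11505 - 2228) = √(-13733) = I*√13733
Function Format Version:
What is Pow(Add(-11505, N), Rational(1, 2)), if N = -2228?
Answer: Mul(I, Pow(13733, Rational(1, 2))) ≈ Mul(117.19, I)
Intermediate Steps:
Pow(Add(-11505, N), Rational(1, 2)) = Pow(Add(-11505, -2228), Rational(1, 2)) = Pow(-13733, Rational(1, 2)) = Mul(I, Pow(13733, Rational(1, 2)))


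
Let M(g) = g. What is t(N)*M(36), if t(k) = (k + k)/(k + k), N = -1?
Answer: 36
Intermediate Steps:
t(k) = 1 (t(k) = (2*k)/((2*k)) = (2*k)*(1/(2*k)) = 1)
t(N)*M(36) = 1*36 = 36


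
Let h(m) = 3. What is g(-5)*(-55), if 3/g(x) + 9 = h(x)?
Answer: 55/2 ≈ 27.500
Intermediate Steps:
g(x) = -½ (g(x) = 3/(-9 + 3) = 3/(-6) = 3*(-⅙) = -½)
g(-5)*(-55) = -½*(-55) = 55/2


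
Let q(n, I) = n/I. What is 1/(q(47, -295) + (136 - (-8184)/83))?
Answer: 24485/5740339 ≈ 0.0042654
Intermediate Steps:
1/(q(47, -295) + (136 - (-8184)/83)) = 1/(47/(-295) + (136 - (-8184)/83)) = 1/(47*(-1/295) + (136 - (-8184)/83)) = 1/(-47/295 + (136 - 132*(-62/83))) = 1/(-47/295 + (136 + 8184/83)) = 1/(-47/295 + 19472/83) = 1/(5740339/24485) = 24485/5740339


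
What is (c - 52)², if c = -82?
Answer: 17956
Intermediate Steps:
(c - 52)² = (-82 - 52)² = (-134)² = 17956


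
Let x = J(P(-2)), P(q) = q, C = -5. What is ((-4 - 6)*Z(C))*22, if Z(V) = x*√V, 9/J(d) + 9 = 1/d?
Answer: 3960*I*√5/19 ≈ 466.04*I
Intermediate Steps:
J(d) = 9/(-9 + 1/d)
x = -18/19 (x = -9*(-2)/(-1 + 9*(-2)) = -9*(-2)/(-1 - 18) = -9*(-2)/(-19) = -9*(-2)*(-1/19) = -18/19 ≈ -0.94737)
Z(V) = -18*√V/19
((-4 - 6)*Z(C))*22 = ((-4 - 6)*(-18*I*√5/19))*22 = -(-180)*I*√5/19*22 = (180*I*√5/19)*22 = 3960*I*√5/19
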